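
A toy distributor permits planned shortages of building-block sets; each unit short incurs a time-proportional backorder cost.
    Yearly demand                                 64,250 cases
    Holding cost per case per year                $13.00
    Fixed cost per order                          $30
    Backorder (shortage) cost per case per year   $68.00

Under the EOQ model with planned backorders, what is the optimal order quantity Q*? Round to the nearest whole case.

Q* = √(2DS/H) · √((H + b)/b)
   = √(2 × 64,250 × 30 / 13) · √((13 + 68) / 68)
   = 544.553 × 1.0914 ≈ 594.33

594 cases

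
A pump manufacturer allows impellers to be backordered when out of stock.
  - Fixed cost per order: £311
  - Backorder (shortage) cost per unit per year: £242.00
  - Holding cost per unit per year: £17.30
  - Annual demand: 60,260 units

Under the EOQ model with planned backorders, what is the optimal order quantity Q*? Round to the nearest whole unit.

1,524 units

Q* = √(2DS/H) · √((H + b)/b)
   = √(2 × 60,260 × 311 / 17.3) · √((17.3 + 242) / 242)
   = 1,471.928 × 1.0351 ≈ 1,523.63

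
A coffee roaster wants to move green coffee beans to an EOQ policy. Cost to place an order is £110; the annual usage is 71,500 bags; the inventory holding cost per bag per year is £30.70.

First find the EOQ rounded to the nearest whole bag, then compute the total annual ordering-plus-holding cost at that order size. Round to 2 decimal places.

£21,975.24

2DS/H = 2·71,500·110/30.7 = 512,377.85
EOQ = √512,377.85 ≈ 715.81 → Q = 716 bags
Ordering: D/Q × S = 71,500/716 × £110 = £10,984.64
Holding:  Q/2 × H = 716/2 × £30.7 = £10,990.60
Total = £10,984.64 + £10,990.60 = £21,975.24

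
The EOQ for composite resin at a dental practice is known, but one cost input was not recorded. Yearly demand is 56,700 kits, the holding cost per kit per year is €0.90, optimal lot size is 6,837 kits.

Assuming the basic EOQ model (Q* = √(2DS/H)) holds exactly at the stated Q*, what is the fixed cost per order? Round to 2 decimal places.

€370.99

EOQ relation: Q² = 2DS/H, so rearrange for the unknown.
S = Q²H / (2D) = 6,837² × 0.9 / (2 × 56,700) = 370.9886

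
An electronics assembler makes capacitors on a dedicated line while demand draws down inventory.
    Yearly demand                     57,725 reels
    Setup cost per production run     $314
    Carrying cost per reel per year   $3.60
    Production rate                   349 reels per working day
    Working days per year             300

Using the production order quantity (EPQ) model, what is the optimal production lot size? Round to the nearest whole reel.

4,738 reels

Daily demand d = 57,725/300 = 192.417; p = 349; 1 − d/p = 0.44866
EPQ = √(2DS / (H(1 − d/p)))
    = √(2 × 57,725 × 314 / (3.6 × 0.44866)) ≈ 4,737.51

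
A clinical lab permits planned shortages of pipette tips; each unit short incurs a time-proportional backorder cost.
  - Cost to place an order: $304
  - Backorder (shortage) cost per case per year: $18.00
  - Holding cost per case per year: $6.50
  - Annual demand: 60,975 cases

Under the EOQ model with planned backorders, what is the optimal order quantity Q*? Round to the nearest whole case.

2,786 cases

Q* = √(2DS/H) · √((H + b)/b)
   = √(2 × 60,975 × 304 / 6.5) · √((6.5 + 18) / 18)
   = 2,388.202 × 1.1667 ≈ 2,786.24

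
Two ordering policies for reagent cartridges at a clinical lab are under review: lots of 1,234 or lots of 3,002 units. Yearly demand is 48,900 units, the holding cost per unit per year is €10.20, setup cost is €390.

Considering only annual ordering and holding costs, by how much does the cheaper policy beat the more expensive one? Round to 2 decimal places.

Annual cost at Q: ordering D·S/Q plus holding Q·H/2.
TC(1,234) = (48,900/1,234)×390 + (1,234/2)×10.2 = €21,748.02
TC(3,002) = (48,900/3,002)×390 + (3,002/2)×10.2 = €21,662.96
Lots of 3,002 are cheaper by €85.05.

€85.05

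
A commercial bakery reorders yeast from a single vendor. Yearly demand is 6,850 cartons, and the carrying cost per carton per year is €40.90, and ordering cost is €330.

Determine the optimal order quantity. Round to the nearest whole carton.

Q* = √(2·D·S / H) = √(2·6,850·330 / 40.9) = √110,537.9 ≈ 332.47

332 cartons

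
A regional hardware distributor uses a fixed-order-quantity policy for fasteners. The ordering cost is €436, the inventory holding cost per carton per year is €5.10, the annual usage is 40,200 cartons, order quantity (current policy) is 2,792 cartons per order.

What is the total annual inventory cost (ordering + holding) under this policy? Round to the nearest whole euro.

Annual ordering cost = (D/Q)·S = (40,200/2,792) × 436 = €6,277.65
Annual holding cost  = (Q/2)·H = (2,792/2) × 5.1 = €7,119.60
Total = €6,277.65 + €7,119.60 = €13,397.25

€13,397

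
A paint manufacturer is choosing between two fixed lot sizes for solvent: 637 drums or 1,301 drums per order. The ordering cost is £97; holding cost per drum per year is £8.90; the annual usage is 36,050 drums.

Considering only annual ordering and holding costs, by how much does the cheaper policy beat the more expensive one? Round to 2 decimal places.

£153.06

Annual cost at Q: ordering D·S/Q plus holding Q·H/2.
TC(637) = (36,050/637)×97 + (637/2)×8.9 = £8,324.21
TC(1,301) = (36,050/1,301)×97 + (1,301/2)×8.9 = £8,477.27
Cheaper: Q = 637.  Difference = £153.06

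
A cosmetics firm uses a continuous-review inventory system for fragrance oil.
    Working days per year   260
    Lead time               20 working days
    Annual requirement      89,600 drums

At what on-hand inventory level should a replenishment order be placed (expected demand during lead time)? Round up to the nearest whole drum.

6,893 drums

Daily demand d = 89,600 / 260 = 344.615 drums/day
Demand during lead time = 344.615 × 20 = 6,892.31
Reorder point = 6,892.31 → round up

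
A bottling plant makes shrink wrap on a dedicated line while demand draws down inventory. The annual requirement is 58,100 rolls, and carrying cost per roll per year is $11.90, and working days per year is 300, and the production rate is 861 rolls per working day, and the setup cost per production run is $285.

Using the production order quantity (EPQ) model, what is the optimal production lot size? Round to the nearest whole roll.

1,895 rolls

Daily demand d = 58,100/300 = 193.667; p = 861; 1 − d/p = 0.77507
EPQ = √(2DS / (H(1 − d/p)))
    = √(2 × 58,100 × 285 / (11.9 × 0.77507)) ≈ 1,894.88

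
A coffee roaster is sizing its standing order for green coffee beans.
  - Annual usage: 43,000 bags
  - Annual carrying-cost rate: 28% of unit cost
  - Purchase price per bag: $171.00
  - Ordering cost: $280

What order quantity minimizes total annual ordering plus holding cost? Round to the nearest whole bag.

709 bags

Holding cost per bag per year: H = 28% × $171 = $47.8800
Q* = √(2·D·S / H) = √(2·43,000·280 / 47.88) = √502,924.0 ≈ 709.17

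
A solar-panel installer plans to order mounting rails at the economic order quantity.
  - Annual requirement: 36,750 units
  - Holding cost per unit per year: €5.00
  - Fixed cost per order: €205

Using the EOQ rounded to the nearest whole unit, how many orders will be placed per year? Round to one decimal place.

21.2 orders per year

Q* = √(2·D·S / H) = √(2·36,750·205 / 5) = √3,013,500.0 ≈ 1,735.94 → Q = 1,736
Orders per year = D/Q = 36,750 / 1,736 = 21.169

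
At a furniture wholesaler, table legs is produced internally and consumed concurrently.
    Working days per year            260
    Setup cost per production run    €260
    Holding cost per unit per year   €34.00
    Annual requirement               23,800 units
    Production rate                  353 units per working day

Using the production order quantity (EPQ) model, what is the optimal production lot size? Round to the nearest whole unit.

Daily demand d = 23,800/260 = 91.538; p = 353; 1 − d/p = 0.74068
EPQ = √(2DS / (H(1 − d/p)))
    = √(2 × 23,800 × 260 / (34 × 0.74068)) ≈ 701.03

701 units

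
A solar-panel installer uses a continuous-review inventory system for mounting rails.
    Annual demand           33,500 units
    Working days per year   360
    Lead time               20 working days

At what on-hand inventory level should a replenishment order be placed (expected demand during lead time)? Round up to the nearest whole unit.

Daily demand d = 33,500 / 360 = 93.056 units/day
Demand during lead time = 93.056 × 20 = 1,861.11
Reorder point = 1,861.11 → round up

1,862 units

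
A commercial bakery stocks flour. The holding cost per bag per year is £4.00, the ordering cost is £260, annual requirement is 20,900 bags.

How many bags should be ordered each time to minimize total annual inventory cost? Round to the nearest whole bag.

Optimal lot size Q* = (2 × 20,900 × £260 / £4)^½ ≈ 1,648.33

1,648 bags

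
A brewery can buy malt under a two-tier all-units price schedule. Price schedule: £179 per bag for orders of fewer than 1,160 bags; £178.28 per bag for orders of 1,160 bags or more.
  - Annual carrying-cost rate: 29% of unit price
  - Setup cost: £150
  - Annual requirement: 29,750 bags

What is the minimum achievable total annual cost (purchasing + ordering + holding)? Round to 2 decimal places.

£5,337,663.68

H₁ = 29%×£179 = £51.9100;  H₂ = 29%×£178.28 = £51.7012
EOQ₁ = √(2×29,750×150/51.9100) = 414.65  (< 1,160, feasible at tier 1)
EOQ₂ = √(2×29,750×150/51.7012) = 415.48  (< 1,160 → use Q = 1,160 at tier-2 price)
TC(tier 1 (EOQ₁), Q≈414.6) = £5,346,774.33
TC(tier 2, Q≈1,160.0) = £5,337,663.68
Minimum at tier 2: £5,337,663.68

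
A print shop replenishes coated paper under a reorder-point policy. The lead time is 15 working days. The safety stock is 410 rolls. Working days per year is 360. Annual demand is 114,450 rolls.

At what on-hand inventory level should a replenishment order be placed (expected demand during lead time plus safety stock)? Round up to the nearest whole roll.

Daily demand d = 114,450 / 360 = 317.917 rolls/day
Demand during lead time = 317.917 × 15 = 4,768.75
Reorder point = 4,768.75 + 410 = 5,178.75 → round up

5,179 rolls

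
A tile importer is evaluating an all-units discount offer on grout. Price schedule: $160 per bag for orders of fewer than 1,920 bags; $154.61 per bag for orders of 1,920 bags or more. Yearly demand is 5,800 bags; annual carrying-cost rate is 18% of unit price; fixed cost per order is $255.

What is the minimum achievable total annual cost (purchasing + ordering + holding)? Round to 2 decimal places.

H₁ = 18%×$160 = $28.8000;  H₂ = 18%×$154.61 = $27.8298
EOQ₁ = √(2×5,800×255/28.8000) = 320.48  (< 1,920, feasible at tier 1)
EOQ₂ = √(2×5,800×255/27.8298) = 326.02  (< 1,920 → use Q = 1,920 at tier-2 price)
TC(tier 1 (EOQ₁), Q≈320.5) = $937,229.86
TC(tier 2, Q≈1,920.0) = $924,224.92
Minimum at tier 2: $924,224.92

$924,224.92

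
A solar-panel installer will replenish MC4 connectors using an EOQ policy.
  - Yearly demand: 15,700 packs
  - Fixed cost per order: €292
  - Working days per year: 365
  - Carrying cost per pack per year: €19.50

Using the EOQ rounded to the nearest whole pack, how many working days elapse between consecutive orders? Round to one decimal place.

EOQ = √(2DS/H) = √(2 × 15,700 × 292 / 19.5)
    = √(470,194.87) ≈ 685.71 → Q = 686 packs
Days between orders = 365 / (D/Q) = 365 / 22.886 ≈ 15.948

15.9 days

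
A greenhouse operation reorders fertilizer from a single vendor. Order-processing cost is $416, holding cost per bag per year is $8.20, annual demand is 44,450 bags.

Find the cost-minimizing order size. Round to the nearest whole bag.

2,124 bags

Optimal lot size Q* = (2 × 44,450 × $416 / $8.2)^½ ≈ 2,123.69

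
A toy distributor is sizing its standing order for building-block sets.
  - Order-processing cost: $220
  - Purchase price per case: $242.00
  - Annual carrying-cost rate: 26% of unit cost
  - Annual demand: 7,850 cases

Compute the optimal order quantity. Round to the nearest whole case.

H = i·C = 0.26 × $242 = $62.9200 per case-year
Q* = √(2·D·S / H) = √(2·7,850·220 / 62.92) = √54,895.1 ≈ 234.30

234 cases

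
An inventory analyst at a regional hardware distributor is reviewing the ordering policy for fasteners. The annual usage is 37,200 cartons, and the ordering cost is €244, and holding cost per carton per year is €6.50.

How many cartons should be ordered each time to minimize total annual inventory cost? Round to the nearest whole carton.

Optimal lot size Q* = (2 × 37,200 × €244 / €6.5)^½ ≈ 1,671.19

1,671 cartons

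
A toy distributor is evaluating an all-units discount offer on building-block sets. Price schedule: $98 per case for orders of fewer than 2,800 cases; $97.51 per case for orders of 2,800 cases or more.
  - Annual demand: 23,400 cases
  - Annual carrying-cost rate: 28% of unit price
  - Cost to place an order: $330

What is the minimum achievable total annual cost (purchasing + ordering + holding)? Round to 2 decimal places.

H₁ = 28%×$98 = $27.4400;  H₂ = 28%×$97.51 = $27.3028
EOQ₁ = √(2×23,400×330/27.4400) = 750.22  (< 2,800, feasible at tier 1)
EOQ₂ = √(2×23,400×330/27.3028) = 752.10  (< 2,800 → use Q = 2,800 at tier-2 price)
TC(tier 1 (EOQ₁), Q≈750.2) = $2,313,786.00
TC(tier 2, Q≈2,800.0) = $2,322,715.78
Minimum at tier 1 (EOQ₁): $2,313,786.00

$2,313,786.00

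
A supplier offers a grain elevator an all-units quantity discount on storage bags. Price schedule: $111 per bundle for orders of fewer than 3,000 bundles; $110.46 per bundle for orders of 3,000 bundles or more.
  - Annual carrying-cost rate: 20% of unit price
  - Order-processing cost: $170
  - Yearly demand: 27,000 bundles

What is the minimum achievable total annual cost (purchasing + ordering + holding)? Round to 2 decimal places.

$3,011,275.71

H₁ = 20%×$111 = $22.2000;  H₂ = 20%×$110.46 = $22.0920
EOQ₁ = √(2×27,000×170/22.2000) = 643.05  (< 3,000, feasible at tier 1)
EOQ₂ = √(2×27,000×170/22.0920) = 644.62  (< 3,000 → use Q = 3,000 at tier-2 price)
TC(tier 1 (EOQ₁), Q≈643.1) = $3,011,275.71
TC(tier 2, Q≈3,000.0) = $3,017,088.00
Minimum at tier 1 (EOQ₁): $3,011,275.71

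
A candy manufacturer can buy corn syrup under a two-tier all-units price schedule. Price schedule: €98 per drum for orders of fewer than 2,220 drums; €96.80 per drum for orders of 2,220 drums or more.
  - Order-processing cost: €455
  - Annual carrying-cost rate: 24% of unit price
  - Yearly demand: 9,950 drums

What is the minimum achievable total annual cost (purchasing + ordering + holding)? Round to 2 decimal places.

€989,693.21

H₁ = 24%×€98 = €23.5200;  H₂ = 24%×€96.80 = €23.2320
EOQ₁ = √(2×9,950×455/23.5200) = 620.46  (< 2,220, feasible at tier 1)
EOQ₂ = √(2×9,950×455/23.2320) = 624.29  (< 2,220 → use Q = 2,220 at tier-2 price)
TC(tier 1 (EOQ₁), Q≈620.5) = €989,693.21
TC(tier 2, Q≈2,220.0) = €990,986.82
Minimum at tier 1 (EOQ₁): €989,693.21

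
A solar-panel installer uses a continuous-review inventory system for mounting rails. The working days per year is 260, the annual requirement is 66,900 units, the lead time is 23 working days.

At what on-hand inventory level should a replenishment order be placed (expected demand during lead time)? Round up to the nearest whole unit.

5,919 units

Daily demand d = 66,900 / 260 = 257.308 units/day
Demand during lead time = 257.308 × 23 = 5,918.08
Reorder point = 5,918.08 → round up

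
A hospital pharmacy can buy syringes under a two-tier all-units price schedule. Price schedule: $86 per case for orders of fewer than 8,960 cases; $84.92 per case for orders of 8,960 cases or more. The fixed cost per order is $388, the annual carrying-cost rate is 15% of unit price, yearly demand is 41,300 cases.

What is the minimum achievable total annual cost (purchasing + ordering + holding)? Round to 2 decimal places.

$3,566,050.68

H₁ = 15%×$86 = $12.9000;  H₂ = 15%×$84.92 = $12.7380
EOQ₁ = √(2×41,300×388/12.9000) = 1,576.20  (< 8,960, feasible at tier 1)
EOQ₂ = √(2×41,300×388/12.7380) = 1,586.19  (< 8,960 → use Q = 8,960 at tier-2 price)
TC(tier 1 (EOQ₁), Q≈1,576.2) = $3,572,132.97
TC(tier 2, Q≈8,960.0) = $3,566,050.68
Minimum at tier 2: $3,566,050.68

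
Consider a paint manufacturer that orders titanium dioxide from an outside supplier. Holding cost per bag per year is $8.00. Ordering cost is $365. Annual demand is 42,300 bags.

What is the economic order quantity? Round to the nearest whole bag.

2DS/H = 2·42,300·365/8 = 3,859,875.00
EOQ = √3,859,875.00 ≈ 1,964.66

1,965 bags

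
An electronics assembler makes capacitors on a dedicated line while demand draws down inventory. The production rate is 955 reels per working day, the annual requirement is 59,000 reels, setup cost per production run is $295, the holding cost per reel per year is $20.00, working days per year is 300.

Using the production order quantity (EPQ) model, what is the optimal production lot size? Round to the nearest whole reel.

1,481 reels

Daily demand d = 59,000/300 = 196.667; p = 955; 1 − d/p = 0.79407
EPQ = √(2DS / (H(1 − d/p)))
    = √(2 × 59,000 × 295 / (20 × 0.79407)) ≈ 1,480.50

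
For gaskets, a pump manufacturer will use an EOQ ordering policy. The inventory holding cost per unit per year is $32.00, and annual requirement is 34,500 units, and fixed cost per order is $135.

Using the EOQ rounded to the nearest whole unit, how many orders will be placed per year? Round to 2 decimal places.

63.89 orders per year

2DS/H = 2·34,500·135/32 = 291,093.75
EOQ = √291,093.75 ≈ 539.53 → Q = 540
N = D/Q = 34,500/540 ≈ 63.889 orders/yr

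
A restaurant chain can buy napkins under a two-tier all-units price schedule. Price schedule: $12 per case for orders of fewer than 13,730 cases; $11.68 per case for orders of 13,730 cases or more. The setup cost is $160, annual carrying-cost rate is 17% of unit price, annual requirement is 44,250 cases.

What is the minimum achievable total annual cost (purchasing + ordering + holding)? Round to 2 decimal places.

$530,986.80

H₁ = 17%×$12 = $2.0400;  H₂ = 17%×$11.68 = $1.9856
EOQ₁ = √(2×44,250×160/2.0400) = 2,634.61  (< 13,730, feasible at tier 1)
EOQ₂ = √(2×44,250×160/1.9856) = 2,670.46  (< 13,730 → use Q = 13,730 at tier-2 price)
TC(tier 1 (EOQ₁), Q≈2,634.6) = $536,374.61
TC(tier 2, Q≈13,730.0) = $530,986.80
Minimum at tier 2: $530,986.80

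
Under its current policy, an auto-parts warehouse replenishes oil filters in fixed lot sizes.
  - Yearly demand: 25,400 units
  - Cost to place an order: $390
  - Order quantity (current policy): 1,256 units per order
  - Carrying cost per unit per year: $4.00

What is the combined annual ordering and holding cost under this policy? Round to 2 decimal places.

$10,398.94

Annual ordering cost = (D/Q)·S = (25,400/1,256) × 390 = $7,886.94
Annual holding cost  = (Q/2)·H = (1,256/2) × 4 = $2,512.00
Total = $7,886.94 + $2,512.00 = $10,398.94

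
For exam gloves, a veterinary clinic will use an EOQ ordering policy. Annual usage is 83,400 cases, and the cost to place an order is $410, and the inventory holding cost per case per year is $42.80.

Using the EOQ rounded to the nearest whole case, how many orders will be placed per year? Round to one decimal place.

EOQ = √(2DS/H) = √(2 × 83,400 × 410 / 42.8)
    = √(1,597,850.47) ≈ 1,264.06 → Q = 1,264
Orders per year = D/Q = 83,400 / 1,264 = 65.981

66.0 orders per year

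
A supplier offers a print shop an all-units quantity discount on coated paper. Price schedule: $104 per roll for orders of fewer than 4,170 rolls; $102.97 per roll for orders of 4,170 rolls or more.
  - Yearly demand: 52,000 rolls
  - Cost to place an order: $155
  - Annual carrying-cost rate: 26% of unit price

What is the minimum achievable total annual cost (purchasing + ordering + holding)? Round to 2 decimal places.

H₁ = 26%×$104 = $27.0400;  H₂ = 26%×$102.97 = $26.7722
EOQ₁ = √(2×52,000×155/27.0400) = 772.11  (< 4,170, feasible at tier 1)
EOQ₂ = √(2×52,000×155/26.7722) = 775.96  (< 4,170 → use Q = 4,170 at tier-2 price)
TC(tier 1 (EOQ₁), Q≈772.1) = $5,428,877.85
TC(tier 2, Q≈4,170.0) = $5,412,192.89
Minimum at tier 2: $5,412,192.89

$5,412,192.89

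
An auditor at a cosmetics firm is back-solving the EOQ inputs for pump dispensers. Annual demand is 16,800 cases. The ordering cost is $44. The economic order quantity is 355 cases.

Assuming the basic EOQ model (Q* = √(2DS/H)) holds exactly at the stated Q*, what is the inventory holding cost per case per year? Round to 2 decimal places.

Since Q* = (2DS/H)^½, squaring gives Q*²·H = 2DS.
H = 2DS / Q² = 2 × 16,800 × 44 / 355² = 11.7310

$11.73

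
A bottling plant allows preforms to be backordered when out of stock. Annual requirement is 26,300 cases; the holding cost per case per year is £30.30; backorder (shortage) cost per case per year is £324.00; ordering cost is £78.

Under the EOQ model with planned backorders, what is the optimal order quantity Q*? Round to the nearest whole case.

385 cases

Q* = √(2DS/H) · √((H + b)/b)
   = √(2 × 26,300 × 78 / 30.3) · √((30.3 + 324) / 324)
   = 367.975 × 1.0457 ≈ 384.80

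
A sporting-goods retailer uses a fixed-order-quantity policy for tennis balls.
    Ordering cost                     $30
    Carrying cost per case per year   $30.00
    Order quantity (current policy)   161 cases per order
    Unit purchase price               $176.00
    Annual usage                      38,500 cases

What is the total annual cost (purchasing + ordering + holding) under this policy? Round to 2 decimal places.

Annual ordering cost = (D/Q)·S = (38,500/161) × 30 = $7,173.91
Annual holding cost  = (Q/2)·H = (161/2) × 30 = $2,415.00
Purchase cost = D·C = 38,500 × 176 = $6,776,000.00
Total = $7,173.91 + $2,415.00 + $6,776,000.00 = $6,785,588.91

$6,785,588.91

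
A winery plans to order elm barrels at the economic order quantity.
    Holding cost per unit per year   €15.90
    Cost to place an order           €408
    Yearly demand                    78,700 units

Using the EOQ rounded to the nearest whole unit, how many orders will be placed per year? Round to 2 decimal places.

Optimal lot size Q* = (2 × 78,700 × €408 / €15.9)^½ ≈ 2,009.71 → Q = 2,010
N = D/Q = 78,700/2,010 ≈ 39.154 orders/yr

39.15 orders per year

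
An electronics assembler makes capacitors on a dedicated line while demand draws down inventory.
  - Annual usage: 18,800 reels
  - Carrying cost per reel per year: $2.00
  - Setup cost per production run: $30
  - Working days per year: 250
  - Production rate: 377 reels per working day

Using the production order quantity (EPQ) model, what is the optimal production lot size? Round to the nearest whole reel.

839 reels

Daily demand d = 18,800/250 = 75.200; p = 377; 1 − d/p = 0.80053
EPQ = √(2DS / (H(1 − d/p)))
    = √(2 × 18,800 × 30 / (2 × 0.80053)) ≈ 839.36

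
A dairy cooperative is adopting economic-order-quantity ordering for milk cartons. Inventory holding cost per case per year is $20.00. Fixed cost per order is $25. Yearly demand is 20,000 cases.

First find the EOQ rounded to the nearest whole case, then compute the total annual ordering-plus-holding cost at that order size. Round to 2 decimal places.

2DS/H = 2·20,000·25/20 = 50,000.00
EOQ = √50,000.00 ≈ 223.61 → Q = 224 cases
Orders/yr = 20,000/224 = 89.286; ordering cost = 89.286 × $25 = $2,232.14
Average inventory = 224/2 = 112; holding cost = 112 × $20 = $2,240.00
Total = $2,232.14 + $2,240.00 = $4,472.14

$4,472.14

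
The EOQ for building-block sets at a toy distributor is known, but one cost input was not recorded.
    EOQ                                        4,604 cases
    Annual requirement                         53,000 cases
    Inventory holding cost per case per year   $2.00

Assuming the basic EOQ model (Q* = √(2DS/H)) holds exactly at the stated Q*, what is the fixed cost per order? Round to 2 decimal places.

$399.94

From Q* = √(2DS/H) ⇒ Q*² = 2DS/H.
S = Q²H / (2D) = 4,604² × 2 / (2 × 53,000) = 399.9399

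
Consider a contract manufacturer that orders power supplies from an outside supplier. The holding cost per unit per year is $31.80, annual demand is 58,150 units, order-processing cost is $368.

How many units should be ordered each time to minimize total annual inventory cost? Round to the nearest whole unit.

1,160 units

2DS/H = 2·58,150·368/31.8 = 1,345,861.64
EOQ = √1,345,861.64 ≈ 1,160.11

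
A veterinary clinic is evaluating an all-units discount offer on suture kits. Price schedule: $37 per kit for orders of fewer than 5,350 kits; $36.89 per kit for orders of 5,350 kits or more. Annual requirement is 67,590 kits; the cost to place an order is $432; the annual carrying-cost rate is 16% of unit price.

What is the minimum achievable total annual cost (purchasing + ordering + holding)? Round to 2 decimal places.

H₁ = 16%×$37 = $5.9200;  H₂ = 16%×$36.89 = $5.9024
EOQ₁ = √(2×67,590×432/5.9200) = 3,140.78  (< 5,350, feasible at tier 1)
EOQ₂ = √(2×67,590×432/5.9024) = 3,145.46  (< 5,350 → use Q = 5,350 at tier-2 price)
TC(tier 1 (EOQ₁), Q≈3,140.8) = $2,519,423.41
TC(tier 2, Q≈5,350.0) = $2,514,641.75
Minimum at tier 2: $2,514,641.75

$2,514,641.75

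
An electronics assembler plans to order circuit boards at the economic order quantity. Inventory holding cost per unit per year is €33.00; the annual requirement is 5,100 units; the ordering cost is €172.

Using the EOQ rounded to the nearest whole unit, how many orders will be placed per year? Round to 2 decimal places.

EOQ = √(2DS/H) = √(2 × 5,100 × 172 / 33)
    = √(53,163.64) ≈ 230.57 → Q = 231
Orders per year = D/Q = 5,100 / 231 = 22.078

22.08 orders per year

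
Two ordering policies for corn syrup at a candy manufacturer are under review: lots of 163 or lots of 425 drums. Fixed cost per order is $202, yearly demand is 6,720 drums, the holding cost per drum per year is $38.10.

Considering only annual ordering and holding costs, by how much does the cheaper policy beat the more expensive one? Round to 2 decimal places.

Annual cost at Q: ordering D·S/Q plus holding Q·H/2.
TC(163) = (6,720/163)×202 + (163/2)×38.1 = $11,433.00
TC(425) = (6,720/425)×202 + (425/2)×38.1 = $11,290.23
|ΔTC| = |$11,433.00 − $11,290.23| = $142.78

$142.78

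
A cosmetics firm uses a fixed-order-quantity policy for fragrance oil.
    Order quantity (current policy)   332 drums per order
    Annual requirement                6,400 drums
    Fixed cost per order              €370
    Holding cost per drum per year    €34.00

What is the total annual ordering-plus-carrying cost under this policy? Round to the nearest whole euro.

€12,777

Annual ordering cost = (D/Q)·S = (6,400/332) × 370 = €7,132.53
Annual holding cost  = (Q/2)·H = (332/2) × 34 = €5,644.00
Total = €7,132.53 + €5,644.00 = €12,776.53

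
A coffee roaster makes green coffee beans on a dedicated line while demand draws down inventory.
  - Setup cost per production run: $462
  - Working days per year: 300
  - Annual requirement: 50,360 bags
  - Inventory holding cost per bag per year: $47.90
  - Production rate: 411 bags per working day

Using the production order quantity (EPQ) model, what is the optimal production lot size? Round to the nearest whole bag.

1,281 bags

Daily demand d = 50,360/300 = 167.867; p = 411; 1 − d/p = 0.59157
EPQ = √(2DS / (H(1 − d/p)))
    = √(2 × 50,360 × 462 / (47.9 × 0.59157)) ≈ 1,281.47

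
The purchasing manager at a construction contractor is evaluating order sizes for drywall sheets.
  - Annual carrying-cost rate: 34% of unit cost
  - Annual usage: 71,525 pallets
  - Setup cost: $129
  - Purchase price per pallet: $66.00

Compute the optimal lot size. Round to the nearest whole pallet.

H = i·C = 0.34 × $66 = $22.4400 per pallet-year
2DS/H = 2·71,525·129/22.44 = 822,346.26
EOQ = √822,346.26 ≈ 906.83

907 pallets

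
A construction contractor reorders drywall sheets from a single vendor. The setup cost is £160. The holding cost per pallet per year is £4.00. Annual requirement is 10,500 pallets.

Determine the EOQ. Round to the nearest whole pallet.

2DS/H = 2·10,500·160/4 = 840,000.00
EOQ = √840,000.00 ≈ 916.52

917 pallets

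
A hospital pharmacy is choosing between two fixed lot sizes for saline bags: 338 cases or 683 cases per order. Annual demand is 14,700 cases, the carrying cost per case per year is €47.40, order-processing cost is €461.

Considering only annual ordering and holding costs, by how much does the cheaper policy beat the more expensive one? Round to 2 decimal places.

€1,950.95

TC(Q) = (D/Q)S + (Q/2)H
TC(338) = (14,700/338)×461 + (338/2)×47.4 = €28,060.01
TC(683) = (14,700/683)×461 + (683/2)×47.4 = €26,109.06
Cheaper: Q = 683.  Difference = €1,950.95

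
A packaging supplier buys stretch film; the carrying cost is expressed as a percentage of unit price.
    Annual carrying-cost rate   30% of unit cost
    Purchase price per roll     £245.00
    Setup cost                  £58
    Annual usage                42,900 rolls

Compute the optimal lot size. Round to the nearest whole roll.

H = i·C = 0.3 × £245 = £73.5000 per roll-year
Optimal lot size Q* = (2 × 42,900 × £58 / £73.5)^½ ≈ 260.20

260 rolls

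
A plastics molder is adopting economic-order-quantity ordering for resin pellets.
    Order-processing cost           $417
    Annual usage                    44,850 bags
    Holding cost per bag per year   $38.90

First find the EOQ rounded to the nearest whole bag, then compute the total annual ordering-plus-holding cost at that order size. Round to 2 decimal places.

$38,145.13

Q* = √(2·D·S / H) = √(2·44,850·417 / 38.9) = √961,565.6 ≈ 980.59 → Q = 981 bags
Annual ordering cost = (D/Q)·S = (44,850/981) × 417 = $19,064.68
Annual holding cost  = (Q/2)·H = (981/2) × 38.9 = $19,080.45
Total = $19,064.68 + $19,080.45 = $38,145.13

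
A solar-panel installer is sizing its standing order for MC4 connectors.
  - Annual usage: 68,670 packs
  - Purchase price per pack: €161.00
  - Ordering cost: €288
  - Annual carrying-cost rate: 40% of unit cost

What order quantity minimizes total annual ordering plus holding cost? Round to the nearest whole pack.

784 packs

Carrying cost H = €161 × 40% = €64.4000/pack/yr
Optimal lot size Q* = (2 × 68,670 × €288 / €64.4)^½ ≈ 783.70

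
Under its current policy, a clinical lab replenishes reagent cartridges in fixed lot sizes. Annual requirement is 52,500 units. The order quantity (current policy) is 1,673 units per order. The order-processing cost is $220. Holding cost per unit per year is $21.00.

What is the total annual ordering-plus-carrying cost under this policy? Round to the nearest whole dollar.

$24,470

Ordering: D/Q × S = 52,500/1,673 × $220 = $6,903.77
Holding:  Q/2 × H = 1,673/2 × $21 = $17,566.50
Total = $6,903.77 + $17,566.50 = $24,470.27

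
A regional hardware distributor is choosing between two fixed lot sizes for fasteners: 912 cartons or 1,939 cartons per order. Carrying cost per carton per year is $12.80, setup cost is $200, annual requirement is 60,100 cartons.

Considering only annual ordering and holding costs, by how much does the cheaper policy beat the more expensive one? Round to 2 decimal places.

$407.95

Annual cost at Q: ordering D·S/Q plus holding Q·H/2.
TC(912) = (60,100/912)×200 + (912/2)×12.8 = $19,016.62
TC(1,939) = (60,100/1,939)×200 + (1,939/2)×12.8 = $18,608.67
Cheaper: Q = 1,939.  Difference = $407.95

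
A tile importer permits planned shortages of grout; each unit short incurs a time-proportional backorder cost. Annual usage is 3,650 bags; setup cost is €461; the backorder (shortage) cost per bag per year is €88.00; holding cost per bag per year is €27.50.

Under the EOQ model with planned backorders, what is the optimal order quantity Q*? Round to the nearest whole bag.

Basic EOQ = √(2·3,650·461/27.5) = 349.821
Backorder adjustment √((H+b)/b) = √((27.5+88)/88) = 1.1456
Q* = 349.821 × 1.1456 ≈ 400.77

401 bags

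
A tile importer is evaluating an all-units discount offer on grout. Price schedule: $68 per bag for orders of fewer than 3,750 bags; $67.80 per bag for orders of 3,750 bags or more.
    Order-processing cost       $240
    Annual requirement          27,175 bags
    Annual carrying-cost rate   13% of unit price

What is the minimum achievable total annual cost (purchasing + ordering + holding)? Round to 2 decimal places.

H₁ = 13%×$68 = $8.8400;  H₂ = 13%×$67.80 = $8.8140
EOQ₁ = √(2×27,175×240/8.8400) = 1,214.73  (< 3,750, feasible at tier 1)
EOQ₂ = √(2×27,175×240/8.8140) = 1,216.52  (< 3,750 → use Q = 3,750 at tier-2 price)
TC(tier 1 (EOQ₁), Q≈1,214.7) = $1,858,638.20
TC(tier 2, Q≈3,750.0) = $1,860,730.45
Minimum at tier 1 (EOQ₁): $1,858,638.20

$1,858,638.20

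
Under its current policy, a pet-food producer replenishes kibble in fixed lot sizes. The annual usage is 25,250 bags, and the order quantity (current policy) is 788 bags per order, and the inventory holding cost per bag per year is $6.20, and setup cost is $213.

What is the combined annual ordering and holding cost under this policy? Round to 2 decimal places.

$9,267.99

Annual ordering cost = (D/Q)·S = (25,250/788) × 213 = $6,825.19
Annual holding cost  = (Q/2)·H = (788/2) × 6.2 = $2,442.80
Total = $6,825.19 + $2,442.80 = $9,267.99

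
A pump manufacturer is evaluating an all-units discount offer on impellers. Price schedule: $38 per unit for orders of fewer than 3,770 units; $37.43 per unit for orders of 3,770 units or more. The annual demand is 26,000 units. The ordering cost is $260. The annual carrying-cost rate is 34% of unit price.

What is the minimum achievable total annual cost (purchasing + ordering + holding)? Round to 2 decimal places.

H₁ = 34%×$38 = $12.9200;  H₂ = 34%×$37.43 = $12.7262
EOQ₁ = √(2×26,000×260/12.9200) = 1,022.96  (< 3,770, feasible at tier 1)
EOQ₂ = √(2×26,000×260/12.7262) = 1,030.72  (< 3,770 → use Q = 3,770 at tier-2 price)
TC(tier 1 (EOQ₁), Q≈1,023.0) = $1,001,216.60
TC(tier 2, Q≈3,770.0) = $998,961.99
Minimum at tier 2: $998,961.99

$998,961.99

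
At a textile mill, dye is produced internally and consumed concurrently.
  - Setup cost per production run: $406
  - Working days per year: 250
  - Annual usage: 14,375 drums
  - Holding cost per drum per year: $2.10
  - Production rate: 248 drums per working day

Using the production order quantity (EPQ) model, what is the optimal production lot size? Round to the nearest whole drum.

2,690 drums

d = 14,375/250 = 57.5000 drums/day;  effective holding cost H(1 − d/p) = 2.1·(1 − 57.5000/248) = 1.61310
Q* = √(2DS / H_eff) = √(2·14,375·406 / 1.61310) ≈ 2,689.99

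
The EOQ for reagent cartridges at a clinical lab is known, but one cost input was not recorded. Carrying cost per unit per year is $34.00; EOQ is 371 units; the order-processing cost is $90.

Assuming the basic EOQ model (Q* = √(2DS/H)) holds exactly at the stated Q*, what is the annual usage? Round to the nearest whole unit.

25,999 units per year

Since Q* = (2DS/H)^½, squaring gives Q*²·H = 2DS.
D = Q²H / (2S) = 371² × 34 / (2 × 90) = 25,998.86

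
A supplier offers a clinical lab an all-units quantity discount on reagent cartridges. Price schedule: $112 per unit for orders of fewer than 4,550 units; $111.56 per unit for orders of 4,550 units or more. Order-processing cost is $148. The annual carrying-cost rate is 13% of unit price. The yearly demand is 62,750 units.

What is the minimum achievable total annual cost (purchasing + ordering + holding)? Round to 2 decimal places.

$7,035,424.97

H₁ = 13%×$112 = $14.5600;  H₂ = 13%×$111.56 = $14.5028
EOQ₁ = √(2×62,750×148/14.5600) = 1,129.46  (< 4,550, feasible at tier 1)
EOQ₂ = √(2×62,750×148/14.5028) = 1,131.69  (< 4,550 → use Q = 4,550 at tier-2 price)
TC(tier 1 (EOQ₁), Q≈1,129.5) = $7,044,444.98
TC(tier 2, Q≈4,550.0) = $7,035,424.97
Minimum at tier 2: $7,035,424.97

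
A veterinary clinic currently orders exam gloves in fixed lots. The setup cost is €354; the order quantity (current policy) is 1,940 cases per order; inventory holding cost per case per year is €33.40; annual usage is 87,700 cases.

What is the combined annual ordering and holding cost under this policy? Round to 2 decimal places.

Orders/yr = 87,700/1,940 = 45.206; ordering cost = 45.206 × €354 = €16,002.99
Average inventory = 1,940/2 = 970; holding cost = 970 × €33.4 = €32,398.00
Total = €16,002.99 + €32,398.00 = €48,400.99

€48,400.99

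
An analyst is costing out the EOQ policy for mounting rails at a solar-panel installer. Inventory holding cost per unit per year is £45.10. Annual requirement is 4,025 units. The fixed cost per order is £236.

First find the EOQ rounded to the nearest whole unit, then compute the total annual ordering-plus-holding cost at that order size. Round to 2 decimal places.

Optimal lot size Q* = (2 × 4,025 × £236 / £45.1)^½ ≈ 205.24 → Q = 205 units
Annual ordering cost = (D/Q)·S = (4,025/205) × 236 = £4,633.66
Annual holding cost  = (Q/2)·H = (205/2) × 45.1 = £4,622.75
Total = £4,633.66 + £4,622.75 = £9,256.41

£9,256.41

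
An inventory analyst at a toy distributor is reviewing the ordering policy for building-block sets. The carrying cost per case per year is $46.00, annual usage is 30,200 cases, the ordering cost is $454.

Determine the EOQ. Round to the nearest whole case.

772 cases

Optimal lot size Q* = (2 × 30,200 × $454 / $46)^½ ≈ 772.09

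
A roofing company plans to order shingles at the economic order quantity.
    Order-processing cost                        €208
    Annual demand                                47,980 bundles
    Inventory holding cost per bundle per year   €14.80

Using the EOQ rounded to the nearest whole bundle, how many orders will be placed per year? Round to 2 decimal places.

41.33 orders per year

EOQ = √(2DS/H) = √(2 × 47,980 × 208 / 14.8)
    = √(1,348,627.03) ≈ 1,161.30 → Q = 1,161
N = D/Q = 47,980/1,161 ≈ 41.326 orders/yr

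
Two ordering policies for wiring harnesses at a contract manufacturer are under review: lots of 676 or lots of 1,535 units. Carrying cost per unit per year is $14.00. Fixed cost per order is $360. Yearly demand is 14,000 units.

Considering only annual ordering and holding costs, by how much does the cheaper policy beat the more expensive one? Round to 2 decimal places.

$1,840.77

Annual cost at Q: ordering D·S/Q plus holding Q·H/2.
TC(676) = (14,000/676)×360 + (676/2)×14 = $12,187.62
TC(1,535) = (14,000/1,535)×360 + (1,535/2)×14 = $14,028.39
Lots of 676 are cheaper by $1,840.77.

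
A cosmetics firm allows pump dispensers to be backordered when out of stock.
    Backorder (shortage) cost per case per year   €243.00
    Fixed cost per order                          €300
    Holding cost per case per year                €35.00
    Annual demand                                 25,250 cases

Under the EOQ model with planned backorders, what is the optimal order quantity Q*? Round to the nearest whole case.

704 cases

Basic EOQ = √(2·25,250·300/35) = 657.919
Backorder adjustment √((H+b)/b) = √((35+243)/243) = 1.0696
Q* = 657.919 × 1.0696 ≈ 703.71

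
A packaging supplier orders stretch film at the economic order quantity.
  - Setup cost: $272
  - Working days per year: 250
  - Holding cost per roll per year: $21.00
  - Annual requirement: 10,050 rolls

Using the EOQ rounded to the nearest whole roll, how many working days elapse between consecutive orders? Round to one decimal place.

Optimal lot size Q* = (2 × 10,050 × $272 / $21)^½ ≈ 510.24 → Q = 510 rolls
Cycle time = (working days × Q)/D = (250 × 510) / 10,050 = 12.687 days

12.7 days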